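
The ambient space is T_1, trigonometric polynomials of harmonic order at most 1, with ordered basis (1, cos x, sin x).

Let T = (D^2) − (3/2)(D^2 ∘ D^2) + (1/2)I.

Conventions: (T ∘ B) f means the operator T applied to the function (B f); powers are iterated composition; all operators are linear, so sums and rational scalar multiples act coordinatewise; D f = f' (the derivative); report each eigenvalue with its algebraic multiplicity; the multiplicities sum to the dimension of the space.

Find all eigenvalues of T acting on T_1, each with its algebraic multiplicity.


image of 1: 1/2
image of cos x: -2cos x
image of sin x: -2sin x
the matrix is diagonal; its diagonal is (1/2, -2, -2)
for a triangular matrix the eigenvalues are the diagonal entries, with algebraic multiplicity their repetition count

λ = -2 (multiplicity 2), λ = 1/2 (multiplicity 1)


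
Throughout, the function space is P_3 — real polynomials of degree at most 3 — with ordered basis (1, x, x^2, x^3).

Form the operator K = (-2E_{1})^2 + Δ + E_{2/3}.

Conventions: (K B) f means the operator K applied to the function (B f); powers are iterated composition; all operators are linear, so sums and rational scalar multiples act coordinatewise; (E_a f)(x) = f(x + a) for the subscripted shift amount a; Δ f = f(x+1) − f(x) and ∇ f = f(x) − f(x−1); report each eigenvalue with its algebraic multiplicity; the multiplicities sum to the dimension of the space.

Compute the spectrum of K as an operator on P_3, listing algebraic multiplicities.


image of 1: 5
image of x: 5x + 29/3
image of x^2: 5x^2 + (58/3)x + 157/9
image of x^3: 5x^3 + 29x^2 + (157/3)x + 899/27
the matrix is upper triangular; its diagonal is (5, 5, 5, 5)
for a triangular matrix the eigenvalues are the diagonal entries, with algebraic multiplicity their repetition count

λ = 5 (multiplicity 4)


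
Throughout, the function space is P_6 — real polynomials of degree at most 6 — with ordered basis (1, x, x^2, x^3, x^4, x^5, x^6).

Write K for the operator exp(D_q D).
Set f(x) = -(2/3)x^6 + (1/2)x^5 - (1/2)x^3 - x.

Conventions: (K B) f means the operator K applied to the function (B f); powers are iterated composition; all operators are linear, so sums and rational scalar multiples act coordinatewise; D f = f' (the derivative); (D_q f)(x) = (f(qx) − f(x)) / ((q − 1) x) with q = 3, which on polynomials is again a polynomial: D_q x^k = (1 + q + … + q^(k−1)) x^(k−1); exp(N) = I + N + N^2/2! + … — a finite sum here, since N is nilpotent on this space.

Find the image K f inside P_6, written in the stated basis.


the result is g(x) = -(2/3)x^6 + (1/2)x^5 - 484x^4 + (199/2)x^3 - 12584x^2 + 593x - 25168/3

order-1 term: -484x^4 + 100x^3 - 6x
order-2 term: -12584x^2 + 600x
order-3 term: -25168/3
the series for exp(D_q D) f terminates at order 3
exp(D_q D) f = -(2/3)x^6 + (1/2)x^5 - 484x^4 + (199/2)x^3 - 12584x^2 + 593x - 25168/3


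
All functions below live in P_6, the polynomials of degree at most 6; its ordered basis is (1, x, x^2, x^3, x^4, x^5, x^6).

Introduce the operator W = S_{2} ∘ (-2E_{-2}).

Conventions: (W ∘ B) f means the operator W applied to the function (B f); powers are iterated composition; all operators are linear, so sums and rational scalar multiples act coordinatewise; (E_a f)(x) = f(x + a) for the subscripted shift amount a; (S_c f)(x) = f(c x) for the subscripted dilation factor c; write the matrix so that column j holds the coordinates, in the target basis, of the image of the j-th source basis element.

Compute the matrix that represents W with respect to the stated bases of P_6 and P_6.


image of 1: -2
image of x: -4x + 4
image of x^2: -8x^2 + 16x - 8
image of x^3: -16x^3 + 48x^2 - 48x + 16
image of x^4: -32x^4 + 128x^3 - 192x^2 + 128x - 32
image of x^5: -64x^5 + 320x^4 - 640x^3 + 640x^2 - 320x + 64
image of x^6: -128x^6 + 768x^5 - 1920x^4 + 2560x^3 - 1920x^2 + 768x - 128
each image's coordinates form column j of the matrix

the matrix is [[-2, 4, -8, 16, -32, 64, -128]; [0, -4, 16, -48, 128, -320, 768]; [0, 0, -8, 48, -192, 640, -1920]; [0, 0, 0, -16, 128, -640, 2560]; [0, 0, 0, 0, -32, 320, -1920]; [0, 0, 0, 0, 0, -64, 768]; [0, 0, 0, 0, 0, 0, -128]] (rows listed top to bottom)


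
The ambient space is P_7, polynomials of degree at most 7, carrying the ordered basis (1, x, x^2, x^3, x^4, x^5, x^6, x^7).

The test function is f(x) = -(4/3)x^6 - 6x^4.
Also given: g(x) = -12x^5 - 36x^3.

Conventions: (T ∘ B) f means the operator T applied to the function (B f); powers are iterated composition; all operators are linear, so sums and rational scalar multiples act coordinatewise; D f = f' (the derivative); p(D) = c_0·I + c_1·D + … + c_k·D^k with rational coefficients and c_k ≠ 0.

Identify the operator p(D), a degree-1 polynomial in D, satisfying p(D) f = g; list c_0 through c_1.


D^0 f = -(4/3)x^6 - 6x^4
D^1 f = -8x^5 - 24x^3
matching coefficients of g against c_0 f + c_1 Df + … from the top degree down determines the c_i
solution: c_0 = 0, c_1 = 3/2

p(D) = (3/2)·D, i.e. c_0 = 0, c_1 = 3/2


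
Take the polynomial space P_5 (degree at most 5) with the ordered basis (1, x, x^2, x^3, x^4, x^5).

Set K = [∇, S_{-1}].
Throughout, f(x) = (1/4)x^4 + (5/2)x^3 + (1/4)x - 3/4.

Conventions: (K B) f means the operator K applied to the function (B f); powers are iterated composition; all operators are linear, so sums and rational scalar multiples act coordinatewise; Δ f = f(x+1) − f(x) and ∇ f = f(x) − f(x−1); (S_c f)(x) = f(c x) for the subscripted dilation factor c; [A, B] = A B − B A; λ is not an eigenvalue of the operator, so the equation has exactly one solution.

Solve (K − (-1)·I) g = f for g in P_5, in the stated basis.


the image equals g(x) = (1/4)x^4 + (1/2)x^3 + 3x^2 - (55/4)x - 109/4

write g with unknown coordinates in the stated basis and equate coefficients in (K − (-1)·I) g = f
solving from the highest basis element down gives g = (1/4)x^4 + (1/2)x^3 + 3x^2 - (55/4)x - 109/4
check: K g = 2x^3 - 3x^2 + 14x + 53/2
so K g − (-1)·g = (1/4)x^4 + (5/2)x^3 + (1/4)x - 3/4 = f ✓


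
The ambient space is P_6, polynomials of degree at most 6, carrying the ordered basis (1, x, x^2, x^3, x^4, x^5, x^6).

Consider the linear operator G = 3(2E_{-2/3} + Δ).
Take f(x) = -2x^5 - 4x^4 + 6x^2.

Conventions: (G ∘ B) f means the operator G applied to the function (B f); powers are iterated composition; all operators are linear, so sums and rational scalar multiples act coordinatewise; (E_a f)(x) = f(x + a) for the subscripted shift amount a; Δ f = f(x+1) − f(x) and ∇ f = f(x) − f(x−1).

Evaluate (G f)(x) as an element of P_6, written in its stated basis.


E_{-2/3} f = -2x^5 + (8/3)x^4 + (16/9)x^3 + (34/27)x^2 - (424/81)x + 520/243
(2E_{-2/3}) f = -4x^5 + (16/3)x^4 + (32/9)x^3 + (68/27)x^2 - (848/81)x + 1040/243
Δ f = -10x^4 - 36x^3 - 44x^2 - 14x
(2E_{-2/3} + Δ) f = -4x^5 - (14/3)x^4 - (292/9)x^3 - (1120/27)x^2 - (1982/81)x + 1040/243
(3(2E_{-2/3} + Δ)) f = -12x^5 - 14x^4 - (292/3)x^3 - (1120/9)x^2 - (1982/27)x + 1040/81

the result is g(x) = -12x^5 - 14x^4 - (292/3)x^3 - (1120/9)x^2 - (1982/27)x + 1040/81


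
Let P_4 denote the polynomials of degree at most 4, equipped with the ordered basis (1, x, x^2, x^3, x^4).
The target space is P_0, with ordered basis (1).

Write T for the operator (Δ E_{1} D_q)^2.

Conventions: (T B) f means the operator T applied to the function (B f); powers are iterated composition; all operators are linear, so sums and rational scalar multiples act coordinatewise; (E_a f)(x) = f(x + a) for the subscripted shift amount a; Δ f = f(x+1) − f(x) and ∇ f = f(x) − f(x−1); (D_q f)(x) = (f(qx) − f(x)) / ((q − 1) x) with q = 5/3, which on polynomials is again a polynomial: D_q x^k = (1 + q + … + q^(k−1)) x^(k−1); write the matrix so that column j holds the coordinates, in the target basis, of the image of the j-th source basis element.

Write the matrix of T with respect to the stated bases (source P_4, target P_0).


the matrix is [[0, 0, 0, 0, 2176/27]] (rows listed top to bottom)

image of 1: 0
image of x: 0
image of x^2: 0
image of x^3: 0
image of x^4: 2176/27
each image's coordinates form column j of the matrix


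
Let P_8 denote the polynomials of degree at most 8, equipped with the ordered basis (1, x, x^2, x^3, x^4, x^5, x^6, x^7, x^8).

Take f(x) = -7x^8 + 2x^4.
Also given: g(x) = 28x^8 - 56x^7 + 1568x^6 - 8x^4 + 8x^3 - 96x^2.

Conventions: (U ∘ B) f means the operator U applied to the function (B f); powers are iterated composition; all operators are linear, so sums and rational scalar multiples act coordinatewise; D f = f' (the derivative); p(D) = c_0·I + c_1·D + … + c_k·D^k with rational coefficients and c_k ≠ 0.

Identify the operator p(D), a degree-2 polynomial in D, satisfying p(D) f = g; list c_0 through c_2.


p(D) = -4·I + D − 4·D^2, i.e. c_0 = -4, c_1 = 1, c_2 = -4

D^0 f = -7x^8 + 2x^4
D^1 f = -56x^7 + 8x^3
D^2 f = -392x^6 + 24x^2
matching coefficients of g against c_0 f + c_1 Df + … from the top degree down determines the c_i
solution: c_0 = -4, c_1 = 1, c_2 = -4


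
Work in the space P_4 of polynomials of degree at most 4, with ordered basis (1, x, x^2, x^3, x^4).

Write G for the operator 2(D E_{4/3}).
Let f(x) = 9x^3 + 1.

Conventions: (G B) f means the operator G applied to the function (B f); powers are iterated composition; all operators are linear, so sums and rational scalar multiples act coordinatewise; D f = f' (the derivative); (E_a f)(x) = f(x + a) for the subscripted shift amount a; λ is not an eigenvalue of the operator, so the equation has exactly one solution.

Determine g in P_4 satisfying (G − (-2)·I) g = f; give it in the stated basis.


write g with unknown coordinates in the stated basis and equate coefficients in (G − (-2)·I) g = f
solving from the highest basis element down gives g = (9/2)x^3 - (27/2)x^2 - 9x + 43/2
check: G g = 27x^2 + 18x - 42
so G g − (-2)·g = 9x^3 + 1 = f ✓

the result is g(x) = (9/2)x^3 - (27/2)x^2 - 9x + 43/2


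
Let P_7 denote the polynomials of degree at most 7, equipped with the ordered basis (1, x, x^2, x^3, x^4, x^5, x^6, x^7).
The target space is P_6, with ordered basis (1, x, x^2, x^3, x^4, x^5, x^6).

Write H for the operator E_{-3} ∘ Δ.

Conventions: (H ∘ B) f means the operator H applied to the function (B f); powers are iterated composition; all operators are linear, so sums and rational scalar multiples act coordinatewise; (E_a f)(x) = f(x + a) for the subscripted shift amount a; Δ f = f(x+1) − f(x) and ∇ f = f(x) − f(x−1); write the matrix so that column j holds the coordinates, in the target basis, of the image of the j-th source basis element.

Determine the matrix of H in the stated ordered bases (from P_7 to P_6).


the matrix is [[0, 1, -5, 19, -65, 211, -665, 2059]; [0, 0, 2, -15, 76, -325, 1266, -4655]; [0, 0, 0, 3, -30, 190, -975, 4431]; [0, 0, 0, 0, 4, -50, 380, -2275]; [0, 0, 0, 0, 0, 5, -75, 665]; [0, 0, 0, 0, 0, 0, 6, -105]; [0, 0, 0, 0, 0, 0, 0, 7]] (rows listed top to bottom)

image of 1: 0
image of x: 1
image of x^2: 2x - 5
image of x^3: 3x^2 - 15x + 19
image of x^4: 4x^3 - 30x^2 + 76x - 65
image of x^5: 5x^4 - 50x^3 + 190x^2 - 325x + 211
image of x^6: 6x^5 - 75x^4 + 380x^3 - 975x^2 + 1266x - 665
image of x^7: 7x^6 - 105x^5 + 665x^4 - 2275x^3 + 4431x^2 - 4655x + 2059
each image's coordinates form column j of the matrix


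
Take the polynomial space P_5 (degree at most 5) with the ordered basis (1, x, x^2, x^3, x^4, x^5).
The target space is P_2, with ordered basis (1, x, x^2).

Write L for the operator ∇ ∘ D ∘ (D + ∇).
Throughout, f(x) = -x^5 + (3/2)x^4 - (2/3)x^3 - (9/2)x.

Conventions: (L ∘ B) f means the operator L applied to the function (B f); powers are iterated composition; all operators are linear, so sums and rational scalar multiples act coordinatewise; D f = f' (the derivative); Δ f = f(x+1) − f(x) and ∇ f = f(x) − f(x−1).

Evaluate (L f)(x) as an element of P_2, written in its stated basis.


g(x) = -120x^2 + 252x - 152

D f = -5x^4 + 6x^3 - 2x^2 - 9/2
∇ f = -5x^4 + 16x^3 - 21x^2 + 13x - 23/3
(D + ∇) f = -10x^4 + 22x^3 - 23x^2 + 13x - 73/6
D (D + ∇) f = -40x^3 + 66x^2 - 46x + 13
∇ D (D + ∇) f = -120x^2 + 252x - 152


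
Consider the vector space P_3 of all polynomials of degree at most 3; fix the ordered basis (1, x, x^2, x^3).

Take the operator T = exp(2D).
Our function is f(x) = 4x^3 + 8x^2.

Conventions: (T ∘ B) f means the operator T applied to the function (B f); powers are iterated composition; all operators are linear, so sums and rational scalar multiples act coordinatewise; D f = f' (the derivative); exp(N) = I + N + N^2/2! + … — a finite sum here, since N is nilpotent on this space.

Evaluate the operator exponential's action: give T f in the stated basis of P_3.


order-1 term: 24x^2 + 32x
order-2 term: 48x + 32
order-3 term: 32
the series for exp(2D) f terminates at order 3
exp(2D) f = 4x^3 + 32x^2 + 80x + 64

the result is g(x) = 4x^3 + 32x^2 + 80x + 64


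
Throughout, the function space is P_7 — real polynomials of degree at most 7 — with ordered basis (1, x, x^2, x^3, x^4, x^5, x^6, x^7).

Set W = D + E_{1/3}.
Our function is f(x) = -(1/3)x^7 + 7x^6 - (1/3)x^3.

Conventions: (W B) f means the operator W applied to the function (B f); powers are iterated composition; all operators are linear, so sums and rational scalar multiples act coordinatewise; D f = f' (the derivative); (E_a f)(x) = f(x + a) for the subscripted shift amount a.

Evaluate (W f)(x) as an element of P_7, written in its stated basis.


the image equals g(x) = -(1/3)x^7 + (35/9)x^6 + (497/9)x^5 + (910/81)x^4 + (1144/243)x^3 - (16/243)x^2 + (128/2187)x - 19/6561

D f = -(7/3)x^6 + 42x^5 - x^2
E_{1/3} f = -(1/3)x^7 + (56/9)x^6 + (119/9)x^5 + (910/81)x^4 + (1144/243)x^3 + (227/243)x^2 + (128/2187)x - 19/6561
(D + E_{1/3}) f = -(1/3)x^7 + (35/9)x^6 + (497/9)x^5 + (910/81)x^4 + (1144/243)x^3 - (16/243)x^2 + (128/2187)x - 19/6561


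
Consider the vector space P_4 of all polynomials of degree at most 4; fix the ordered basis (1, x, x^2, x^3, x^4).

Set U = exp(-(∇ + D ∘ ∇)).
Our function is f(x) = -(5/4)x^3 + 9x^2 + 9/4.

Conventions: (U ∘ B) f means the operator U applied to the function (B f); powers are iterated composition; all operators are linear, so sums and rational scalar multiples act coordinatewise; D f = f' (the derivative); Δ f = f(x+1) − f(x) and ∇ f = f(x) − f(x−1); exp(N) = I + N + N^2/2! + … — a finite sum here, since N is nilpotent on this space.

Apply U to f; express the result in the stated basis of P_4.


g(x) = -(5/4)x^3 + (51/4)x^2 - 18x - 11/4

order-1 term: (15/4)x^2 - (57/4)x - 23/2
order-2 term: -(15/4)x + 21/4
order-3 term: 5/4
the series for exp(-(∇ + D ∘ ∇)) f terminates at order 3
exp(-(∇ + D ∘ ∇)) f = -(5/4)x^3 + (51/4)x^2 - 18x - 11/4


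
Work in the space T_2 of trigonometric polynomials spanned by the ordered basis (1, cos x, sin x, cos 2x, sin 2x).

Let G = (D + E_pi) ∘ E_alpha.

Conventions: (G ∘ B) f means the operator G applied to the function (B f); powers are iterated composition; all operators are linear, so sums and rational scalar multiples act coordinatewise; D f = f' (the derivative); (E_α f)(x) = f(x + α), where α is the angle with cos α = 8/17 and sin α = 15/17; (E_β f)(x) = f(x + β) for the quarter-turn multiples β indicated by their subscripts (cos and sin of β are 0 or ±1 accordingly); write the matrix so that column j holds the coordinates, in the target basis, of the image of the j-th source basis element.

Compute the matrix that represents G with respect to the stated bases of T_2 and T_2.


the matrix is [[1, 0, 0, 0, 0]; [0, -23/17, -7/17, 0, 0]; [0, 7/17, -23/17, 0, 0]; [0, 0, 0, -641/289, -82/289]; [0, 0, 0, 82/289, -641/289]] (rows listed top to bottom)

image of 1: 1
image of cos x: -(23/17)cos x + (7/17)sin x
image of sin x: -(7/17)cos x - (23/17)sin x
image of cos 2x: -(641/289)cos 2x + (82/289)sin 2x
image of sin 2x: -(82/289)cos 2x - (641/289)sin 2x
each image's coordinates form column j of the matrix


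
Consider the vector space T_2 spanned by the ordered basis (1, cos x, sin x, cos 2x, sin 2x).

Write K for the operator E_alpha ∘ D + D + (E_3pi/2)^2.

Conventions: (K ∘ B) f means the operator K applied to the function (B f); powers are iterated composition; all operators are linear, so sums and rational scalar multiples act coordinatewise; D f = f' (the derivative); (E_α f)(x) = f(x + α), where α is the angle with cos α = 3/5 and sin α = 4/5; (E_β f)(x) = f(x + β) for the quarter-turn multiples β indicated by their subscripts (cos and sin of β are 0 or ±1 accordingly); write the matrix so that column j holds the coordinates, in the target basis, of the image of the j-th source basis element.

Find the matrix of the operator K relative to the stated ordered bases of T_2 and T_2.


image of 1: 1
image of cos x: -(9/5)cos x - (8/5)sin x
image of sin x: (8/5)cos x - (9/5)sin x
image of cos 2x: -(23/25)cos 2x - (36/25)sin 2x
image of sin 2x: (36/25)cos 2x - (23/25)sin 2x
each image's coordinates form column j of the matrix

the matrix is [[1, 0, 0, 0, 0]; [0, -9/5, 8/5, 0, 0]; [0, -8/5, -9/5, 0, 0]; [0, 0, 0, -23/25, 36/25]; [0, 0, 0, -36/25, -23/25]] (rows listed top to bottom)


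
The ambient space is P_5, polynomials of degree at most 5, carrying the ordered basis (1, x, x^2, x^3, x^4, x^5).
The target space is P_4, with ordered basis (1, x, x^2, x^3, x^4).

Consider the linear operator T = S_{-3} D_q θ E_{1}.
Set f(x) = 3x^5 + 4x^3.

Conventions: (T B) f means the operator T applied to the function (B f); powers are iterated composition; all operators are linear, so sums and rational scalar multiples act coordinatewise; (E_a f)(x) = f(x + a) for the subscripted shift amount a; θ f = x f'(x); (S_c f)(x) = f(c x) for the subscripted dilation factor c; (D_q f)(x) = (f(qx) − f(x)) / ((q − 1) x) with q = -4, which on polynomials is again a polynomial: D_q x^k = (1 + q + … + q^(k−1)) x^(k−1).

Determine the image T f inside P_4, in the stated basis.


g(x) = 249075x^4 + 82620x^3 + 11934x^2 + 756x + 27

E_{1} f = 3x^5 + 15x^4 + 34x^3 + 42x^2 + 27x + 7
θ E_{1} f = 15x^5 + 60x^4 + 102x^3 + 84x^2 + 27x
D_q θ E_{1} f = 3075x^4 - 3060x^3 + 1326x^2 - 252x + 27
S_{-3} D_q θ E_{1} f = 249075x^4 + 82620x^3 + 11934x^2 + 756x + 27


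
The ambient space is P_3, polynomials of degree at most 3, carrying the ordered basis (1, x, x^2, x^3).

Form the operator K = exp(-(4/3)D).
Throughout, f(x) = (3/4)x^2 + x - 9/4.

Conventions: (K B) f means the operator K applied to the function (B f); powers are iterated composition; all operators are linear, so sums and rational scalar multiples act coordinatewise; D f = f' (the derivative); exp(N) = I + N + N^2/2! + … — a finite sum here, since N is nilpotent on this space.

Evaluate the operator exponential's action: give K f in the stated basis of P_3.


the image equals g(x) = (3/4)x^2 - x - 9/4

order-1 term: -2x - 4/3
order-2 term: 4/3
the series for exp(-(4/3)D) f terminates at order 2
exp(-(4/3)D) f = (3/4)x^2 - x - 9/4


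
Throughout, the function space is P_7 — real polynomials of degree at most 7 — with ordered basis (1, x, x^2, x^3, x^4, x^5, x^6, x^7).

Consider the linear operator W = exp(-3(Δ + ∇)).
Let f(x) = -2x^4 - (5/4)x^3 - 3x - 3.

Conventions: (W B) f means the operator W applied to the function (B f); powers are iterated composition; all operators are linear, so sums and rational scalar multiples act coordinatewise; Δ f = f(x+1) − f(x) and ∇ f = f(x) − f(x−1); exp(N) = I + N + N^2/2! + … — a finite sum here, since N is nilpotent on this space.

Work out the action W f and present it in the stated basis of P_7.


order-1 term: 48x^3 + (45/2)x^2 + 48x + 51/2
order-2 term: -432x^2 - 135x - 288
order-3 term: 1728x + 270
order-4 term: -2592
the series for exp(-3(Δ + ∇)) f terminates at order 4
exp(-3(Δ + ∇)) f = -2x^4 + (187/4)x^3 - (819/2)x^2 + 1638x - 5175/2

the result is g(x) = -2x^4 + (187/4)x^3 - (819/2)x^2 + 1638x - 5175/2


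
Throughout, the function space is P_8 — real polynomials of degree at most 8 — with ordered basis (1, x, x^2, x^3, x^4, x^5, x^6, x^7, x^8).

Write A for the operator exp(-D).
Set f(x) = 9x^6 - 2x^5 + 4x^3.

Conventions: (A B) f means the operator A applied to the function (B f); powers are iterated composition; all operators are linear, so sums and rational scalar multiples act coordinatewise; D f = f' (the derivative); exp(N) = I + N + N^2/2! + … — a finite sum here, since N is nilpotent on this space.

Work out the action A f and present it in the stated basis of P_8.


the image equals g(x) = 9x^6 - 56x^5 + 145x^4 - 196x^3 + 143x^2 - 52x + 7

order-1 term: -54x^5 + 10x^4 - 12x^2
order-2 term: 135x^4 - 20x^3 + 12x
order-3 term: -180x^3 + 20x^2 - 4
order-4 term: 135x^2 - 10x
order-5 term: -54x + 2
order-6 term: 9
the series for exp(-D) f terminates at order 6
exp(-D) f = 9x^6 - 56x^5 + 145x^4 - 196x^3 + 143x^2 - 52x + 7


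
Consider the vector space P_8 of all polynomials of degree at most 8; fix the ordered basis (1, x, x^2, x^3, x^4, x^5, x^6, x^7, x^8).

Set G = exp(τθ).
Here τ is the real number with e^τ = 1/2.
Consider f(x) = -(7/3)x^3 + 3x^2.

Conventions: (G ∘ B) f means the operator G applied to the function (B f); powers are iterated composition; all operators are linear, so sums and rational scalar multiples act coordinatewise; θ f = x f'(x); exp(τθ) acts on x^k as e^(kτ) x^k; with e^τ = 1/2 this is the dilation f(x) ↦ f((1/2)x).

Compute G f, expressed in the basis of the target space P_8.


exp(τθ) x^k = e^(kτ) x^k; with e^τ = 1/2 this sends x^k to (1/2)^k x^k
x^2 ↦ 1/4 x^2
x^3 ↦ 1/8 x^3
applying this coordinatewise to f: exp(τθ) f = -(7/24)x^3 + (3/4)x^2

g(x) = -(7/24)x^3 + (3/4)x^2


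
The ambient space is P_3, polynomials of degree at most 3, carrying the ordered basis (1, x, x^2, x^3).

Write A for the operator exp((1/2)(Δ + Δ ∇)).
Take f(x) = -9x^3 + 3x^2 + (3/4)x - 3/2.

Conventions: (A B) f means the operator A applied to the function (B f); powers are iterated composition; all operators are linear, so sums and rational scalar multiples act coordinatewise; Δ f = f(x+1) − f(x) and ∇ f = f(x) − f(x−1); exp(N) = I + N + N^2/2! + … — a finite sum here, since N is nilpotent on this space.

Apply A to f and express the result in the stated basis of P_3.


order-1 term: -(27/2)x^2 - (75/2)x + 3/8
order-2 term: -(27/4)x - 39/2
order-3 term: -9/8
the series for exp((1/2)(Δ + Δ ∇)) f terminates at order 3
exp((1/2)(Δ + Δ ∇)) f = -9x^3 - (21/2)x^2 - (87/2)x - 87/4

the result is g(x) = -9x^3 - (21/2)x^2 - (87/2)x - 87/4


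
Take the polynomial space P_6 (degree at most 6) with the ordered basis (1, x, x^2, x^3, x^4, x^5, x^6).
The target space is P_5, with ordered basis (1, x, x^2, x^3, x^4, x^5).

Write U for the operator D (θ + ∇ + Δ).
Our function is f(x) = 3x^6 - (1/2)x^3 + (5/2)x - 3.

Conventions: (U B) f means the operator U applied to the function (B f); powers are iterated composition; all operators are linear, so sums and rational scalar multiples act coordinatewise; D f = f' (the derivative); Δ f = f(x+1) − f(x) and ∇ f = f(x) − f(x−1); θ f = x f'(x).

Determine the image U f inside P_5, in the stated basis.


the result is g(x) = 108x^5 + 180x^4 + (711/2)x^2 - 6x + 77/2

θ f = 18x^6 - (3/2)x^3 + (5/2)x
∇ f = 18x^5 - 45x^4 + 60x^3 - (93/2)x^2 + (39/2)x - 1
Δ f = 18x^5 + 45x^4 + 60x^3 + (87/2)x^2 + (33/2)x + 5
(θ + ∇ + Δ) f = 18x^6 + 36x^5 + (237/2)x^3 - 3x^2 + (77/2)x + 4
D (θ + ∇ + Δ) f = 108x^5 + 180x^4 + (711/2)x^2 - 6x + 77/2


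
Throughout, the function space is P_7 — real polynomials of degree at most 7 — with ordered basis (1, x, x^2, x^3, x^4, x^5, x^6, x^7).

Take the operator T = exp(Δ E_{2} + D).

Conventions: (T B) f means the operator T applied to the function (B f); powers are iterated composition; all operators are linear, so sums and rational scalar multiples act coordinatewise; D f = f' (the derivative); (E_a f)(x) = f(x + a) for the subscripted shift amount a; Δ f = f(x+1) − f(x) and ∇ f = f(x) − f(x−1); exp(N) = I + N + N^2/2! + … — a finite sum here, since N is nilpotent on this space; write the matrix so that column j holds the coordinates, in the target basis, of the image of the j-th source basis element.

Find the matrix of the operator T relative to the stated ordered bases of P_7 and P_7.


the matrix is [[1, 2, 9, 57, 428, 3753, 37661, 422516]; [0, 1, 4, 27, 228, 2140, 22518, 263627]; [0, 0, 1, 6, 54, 570, 6420, 78813]; [0, 0, 0, 1, 8, 90, 1140, 14980]; [0, 0, 0, 0, 1, 10, 135, 1995]; [0, 0, 0, 0, 0, 1, 12, 189]; [0, 0, 0, 0, 0, 0, 1, 14]; [0, 0, 0, 0, 0, 0, 0, 1]] (rows listed top to bottom)

image of 1: 1
image of x: x + 2
image of x^2: x^2 + 4x + 9
image of x^3: x^3 + 6x^2 + 27x + 57
image of x^4: x^4 + 8x^3 + 54x^2 + 228x + 428
image of x^5: x^5 + 10x^4 + 90x^3 + 570x^2 + 2140x + 3753
image of x^6: x^6 + 12x^5 + 135x^4 + 1140x^3 + 6420x^2 + 22518x + 37661
image of x^7: x^7 + 14x^6 + 189x^5 + 1995x^4 + 14980x^3 + 78813x^2 + 263627x + 422516
each image's coordinates form column j of the matrix


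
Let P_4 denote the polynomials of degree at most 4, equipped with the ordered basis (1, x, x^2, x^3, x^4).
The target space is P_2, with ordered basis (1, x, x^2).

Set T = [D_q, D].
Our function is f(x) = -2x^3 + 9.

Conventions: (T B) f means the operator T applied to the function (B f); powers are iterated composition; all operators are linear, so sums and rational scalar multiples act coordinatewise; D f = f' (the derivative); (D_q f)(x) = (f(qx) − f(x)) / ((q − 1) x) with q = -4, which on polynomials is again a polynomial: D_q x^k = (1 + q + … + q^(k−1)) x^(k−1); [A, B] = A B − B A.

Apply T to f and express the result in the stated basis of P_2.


the result is g(x) = 70x

D f = -6x^2
D_q D f = 18x
D_q f = -26x^2
D D_q f = -52x
[D_q, D] f = 70x


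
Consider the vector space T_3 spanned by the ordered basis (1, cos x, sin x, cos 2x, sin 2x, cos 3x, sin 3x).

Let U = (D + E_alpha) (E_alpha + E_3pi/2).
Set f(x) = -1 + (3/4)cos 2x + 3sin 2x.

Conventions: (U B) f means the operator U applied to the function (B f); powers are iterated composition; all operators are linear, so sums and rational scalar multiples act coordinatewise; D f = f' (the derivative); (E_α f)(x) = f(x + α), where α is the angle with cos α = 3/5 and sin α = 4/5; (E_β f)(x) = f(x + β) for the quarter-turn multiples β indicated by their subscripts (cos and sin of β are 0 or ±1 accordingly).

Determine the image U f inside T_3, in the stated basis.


the image equals g(x) = -2 - (8772/625)cos 2x - (2754/625)sin 2x

E_alpha f = -1 + (267/100)cos 2x - (39/25)sin 2x
E_3pi/2 f = -1 - (3/4)cos 2x - 3sin 2x
(E_alpha + E_3pi/2) f = -2 + (48/25)cos 2x - (114/25)sin 2x
D (E_alpha + E_3pi/2) f = -(228/25)cos 2x - (96/25)sin 2x
E_alpha (E_alpha + E_3pi/2) f = -2 - (3072/625)cos 2x - (354/625)sin 2x
(D + E_alpha) (E_alpha + E_3pi/2) f = -2 - (8772/625)cos 2x - (2754/625)sin 2x


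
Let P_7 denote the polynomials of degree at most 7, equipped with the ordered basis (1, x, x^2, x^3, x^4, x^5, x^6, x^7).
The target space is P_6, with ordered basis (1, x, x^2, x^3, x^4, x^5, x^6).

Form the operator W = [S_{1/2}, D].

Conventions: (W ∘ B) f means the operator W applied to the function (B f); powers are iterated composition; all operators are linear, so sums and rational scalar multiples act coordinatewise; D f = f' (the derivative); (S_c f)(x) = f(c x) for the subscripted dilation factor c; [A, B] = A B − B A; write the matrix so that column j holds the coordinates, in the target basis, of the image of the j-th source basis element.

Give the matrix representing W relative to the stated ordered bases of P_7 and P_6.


the matrix is [[0, 1/2, 0, 0, 0, 0, 0, 0]; [0, 0, 1/2, 0, 0, 0, 0, 0]; [0, 0, 0, 3/8, 0, 0, 0, 0]; [0, 0, 0, 0, 1/4, 0, 0, 0]; [0, 0, 0, 0, 0, 5/32, 0, 0]; [0, 0, 0, 0, 0, 0, 3/32, 0]; [0, 0, 0, 0, 0, 0, 0, 7/128]] (rows listed top to bottom)

image of 1: 0
image of x: 1/2
image of x^2: (1/2)x
image of x^3: (3/8)x^2
image of x^4: (1/4)x^3
image of x^5: (5/32)x^4
image of x^6: (3/32)x^5
image of x^7: (7/128)x^6
each image's coordinates form column j of the matrix


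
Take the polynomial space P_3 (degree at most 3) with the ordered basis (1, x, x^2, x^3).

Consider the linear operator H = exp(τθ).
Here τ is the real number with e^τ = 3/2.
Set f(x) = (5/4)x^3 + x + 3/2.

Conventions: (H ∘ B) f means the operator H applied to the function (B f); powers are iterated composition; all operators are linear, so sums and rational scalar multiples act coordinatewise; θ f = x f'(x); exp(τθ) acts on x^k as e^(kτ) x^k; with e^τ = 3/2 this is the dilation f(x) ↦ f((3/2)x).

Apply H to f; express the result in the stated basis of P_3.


exp(τθ) x^k = e^(kτ) x^k; with e^τ = 3/2 this sends x^k to (3/2)^k x^k
x ↦ 3/2 x
x^3 ↦ 27/8 x^3
applying this coordinatewise to f: exp(τθ) f = (135/32)x^3 + (3/2)x + 3/2

the result is g(x) = (135/32)x^3 + (3/2)x + 3/2


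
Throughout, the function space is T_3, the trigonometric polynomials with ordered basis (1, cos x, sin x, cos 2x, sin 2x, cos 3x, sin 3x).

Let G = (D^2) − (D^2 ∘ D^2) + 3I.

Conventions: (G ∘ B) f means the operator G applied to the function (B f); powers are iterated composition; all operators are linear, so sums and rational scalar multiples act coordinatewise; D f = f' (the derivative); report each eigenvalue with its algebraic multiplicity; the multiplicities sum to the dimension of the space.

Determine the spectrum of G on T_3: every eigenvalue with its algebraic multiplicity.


image of 1: 3
image of cos x: cos x
image of sin x: sin x
image of cos 2x: -17cos 2x
image of sin 2x: -17sin 2x
image of cos 3x: -87cos 3x
image of sin 3x: -87sin 3x
the matrix is diagonal; its diagonal is (3, 1, 1, -17, -17, -87, -87)
for a triangular matrix the eigenvalues are the diagonal entries, with algebraic multiplicity their repetition count

λ = -87 (multiplicity 2), λ = -17 (multiplicity 2), λ = 1 (multiplicity 2), λ = 3 (multiplicity 1)


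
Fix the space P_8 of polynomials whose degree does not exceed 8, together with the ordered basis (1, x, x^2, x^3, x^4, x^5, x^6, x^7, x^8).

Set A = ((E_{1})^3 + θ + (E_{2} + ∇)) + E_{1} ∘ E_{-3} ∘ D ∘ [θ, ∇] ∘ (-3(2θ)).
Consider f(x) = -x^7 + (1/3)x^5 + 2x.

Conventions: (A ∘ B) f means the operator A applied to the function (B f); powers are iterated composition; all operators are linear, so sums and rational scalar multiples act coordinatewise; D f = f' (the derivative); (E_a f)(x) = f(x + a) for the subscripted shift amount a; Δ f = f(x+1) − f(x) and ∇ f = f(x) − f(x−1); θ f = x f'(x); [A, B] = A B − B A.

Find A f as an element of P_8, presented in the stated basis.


the result is g(x) = -9x^7 - 42x^6 - (6041/3)x^5 + 25210x^4 - 161880x^3 + 468804x^2 - 714398x + 421040

E_{1} f = -x^7 - 7x^6 - (62/3)x^5 - (100/3)x^4 - (95/3)x^3 - (53/3)x^2 - (10/3)x + 4/3
E_{1} E_{1} f = -x^7 - 14x^6 - (251/3)x^5 - (830/3)x^4 - (1640/3)x^3 - (1936/3)x^2 - (1258/3)x - 340/3
E_{1} E_{1} E_{1} f = -x^7 - 21x^6 - (566/3)x^5 - 940x^4 - 2805x^3 - 5013x^2 - 4966x - 2100
θ f = -7x^7 + (5/3)x^5 + 2x
E_{2} f = -x^7 - 14x^6 - (251/3)x^5 - (830/3)x^4 - (1640/3)x^3 - (1936/3)x^2 - (1258/3)x - 340/3
∇ f = -7x^6 + 21x^5 - (100/3)x^4 + (95/3)x^3 - (53/3)x^2 + (16/3)x + 4/3
(E_{2} + ∇) f = -x^7 - 21x^6 - (188/3)x^5 - 310x^4 - 515x^3 - 663x^2 - 414x - 112
((E_{1})^3 + θ + (E_{2} + ∇)) f = -9x^7 - 42x^6 - (749/3)x^5 - 1250x^4 - 3320x^3 - 5676x^2 - 5378x - 2212
θ f = -7x^7 + (5/3)x^5 + 2x
(2θ) f = -14x^7 + (10/3)x^5 + 4x
(-3(2θ)) f = 42x^7 - 10x^5 - 12x
∇ (-3(2θ)) f = 294x^6 - 882x^5 + 1420x^4 - 1370x^3 + 782x^2 - 244x + 20
θ ∇ (-3(2θ)) f = 1764x^6 - 4410x^5 + 5680x^4 - 4110x^3 + 1564x^2 - 244x
θ (-3(2θ)) f = 294x^7 - 50x^5 - 12x
∇ θ (-3(2θ)) f = 2058x^6 - 6174x^5 + 10040x^4 - 9790x^3 + 5674x^2 - 1808x + 232
[θ, ∇] (-3(2θ)) f = -294x^6 + 1764x^5 - 4360x^4 + 5680x^3 - 4110x^2 + 1564x - 232
D [θ, ∇] (-3(2θ)) f = -1764x^5 + 8820x^4 - 17440x^3 + 17040x^2 - 8220x + 1564
E_{-3} D [θ, ∇] (-3(2θ)) f = -1764x^5 + 35280x^4 - 282040x^3 + 1126560x^2 - 2248320x + 1793536
E_{1} E_{-3} D [θ, ∇] (-3(2θ)) f = -1764x^5 + 26460x^4 - 158560x^3 + 474480x^2 - 709020x + 423252
(((E_{1})^3 + θ + (E_{2} + ∇)) + E_{1} ∘ E_{-3} ∘ D ∘ [θ, ∇] ∘ (-3(2θ))) f = -9x^7 - 42x^6 - (6041/3)x^5 + 25210x^4 - 161880x^3 + 468804x^2 - 714398x + 421040


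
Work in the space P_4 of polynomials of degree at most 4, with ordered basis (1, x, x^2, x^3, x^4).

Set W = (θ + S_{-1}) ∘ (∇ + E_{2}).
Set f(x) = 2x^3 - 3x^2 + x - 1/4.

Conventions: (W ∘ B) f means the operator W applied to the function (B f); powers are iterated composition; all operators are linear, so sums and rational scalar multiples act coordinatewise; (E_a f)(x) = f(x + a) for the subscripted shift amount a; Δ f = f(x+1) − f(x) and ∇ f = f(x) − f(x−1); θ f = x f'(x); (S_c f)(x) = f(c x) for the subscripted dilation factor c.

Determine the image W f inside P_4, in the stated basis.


g(x) = 4x^3 + 45x^2 + 47/4

∇ f = 6x^2 - 12x + 6
E_{2} f = 2x^3 + 9x^2 + 13x + 23/4
(∇ + E_{2}) f = 2x^3 + 15x^2 + x + 47/4
θ (∇ + E_{2}) f = 6x^3 + 30x^2 + x
S_{-1} (∇ + E_{2}) f = -2x^3 + 15x^2 - x + 47/4
(θ + S_{-1}) (∇ + E_{2}) f = 4x^3 + 45x^2 + 47/4


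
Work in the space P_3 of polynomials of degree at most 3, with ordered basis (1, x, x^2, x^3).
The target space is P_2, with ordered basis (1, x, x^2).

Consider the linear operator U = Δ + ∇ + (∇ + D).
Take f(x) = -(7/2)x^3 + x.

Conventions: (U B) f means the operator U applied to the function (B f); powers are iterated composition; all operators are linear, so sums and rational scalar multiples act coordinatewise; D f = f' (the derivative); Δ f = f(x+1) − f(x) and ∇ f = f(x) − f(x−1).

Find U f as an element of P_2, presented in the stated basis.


Δ f = -(21/2)x^2 - (21/2)x - 5/2
∇ f = -(21/2)x^2 + (21/2)x - 5/2
∇ f = -(21/2)x^2 + (21/2)x - 5/2
D f = -(21/2)x^2 + 1
(∇ + D) f = -21x^2 + (21/2)x - 3/2
(Δ + ∇ + (∇ + D)) f = -42x^2 + (21/2)x - 13/2

the result is g(x) = -42x^2 + (21/2)x - 13/2


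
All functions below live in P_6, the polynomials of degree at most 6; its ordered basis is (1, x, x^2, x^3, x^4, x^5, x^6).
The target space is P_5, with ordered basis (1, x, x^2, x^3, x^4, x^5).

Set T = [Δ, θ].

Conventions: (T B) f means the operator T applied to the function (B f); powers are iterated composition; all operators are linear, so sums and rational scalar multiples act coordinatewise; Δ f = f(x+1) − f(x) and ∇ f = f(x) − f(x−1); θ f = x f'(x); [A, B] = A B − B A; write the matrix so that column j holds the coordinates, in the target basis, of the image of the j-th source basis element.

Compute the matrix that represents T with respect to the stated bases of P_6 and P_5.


the matrix is [[0, 1, 2, 3, 4, 5, 6]; [0, 0, 2, 6, 12, 20, 30]; [0, 0, 0, 3, 12, 30, 60]; [0, 0, 0, 0, 4, 20, 60]; [0, 0, 0, 0, 0, 5, 30]; [0, 0, 0, 0, 0, 0, 6]] (rows listed top to bottom)

image of 1: 0
image of x: 1
image of x^2: 2x + 2
image of x^3: 3x^2 + 6x + 3
image of x^4: 4x^3 + 12x^2 + 12x + 4
image of x^5: 5x^4 + 20x^3 + 30x^2 + 20x + 5
image of x^6: 6x^5 + 30x^4 + 60x^3 + 60x^2 + 30x + 6
each image's coordinates form column j of the matrix


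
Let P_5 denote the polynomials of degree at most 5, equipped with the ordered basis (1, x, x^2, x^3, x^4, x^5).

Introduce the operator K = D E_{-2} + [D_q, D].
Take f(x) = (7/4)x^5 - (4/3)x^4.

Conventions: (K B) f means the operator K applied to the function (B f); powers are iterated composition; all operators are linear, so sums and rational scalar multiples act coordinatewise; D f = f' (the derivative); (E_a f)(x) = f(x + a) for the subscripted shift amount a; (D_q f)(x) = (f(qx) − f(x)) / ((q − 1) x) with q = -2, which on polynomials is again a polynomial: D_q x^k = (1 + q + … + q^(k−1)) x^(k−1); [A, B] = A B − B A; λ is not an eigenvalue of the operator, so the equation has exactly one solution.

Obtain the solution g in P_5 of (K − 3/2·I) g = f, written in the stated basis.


write g with unknown coordinates in the stated basis and equate coefficients in (K − 3/2·I) g = f
solving from the highest basis element down gives g = -(7/6)x^5 - 3x^4 + (691/9)x^3 + (488/9)x^2 - (26302/27)x - 5636/81
check: K g = -(35/6)x^4 + (691/6)x^3 + (244/3)x^2 - (13151/9)x - 2818/27
so K g − 3/2·g = (7/4)x^5 - (4/3)x^4 = f ✓

the result is g(x) = -(7/6)x^5 - 3x^4 + (691/9)x^3 + (488/9)x^2 - (26302/27)x - 5636/81


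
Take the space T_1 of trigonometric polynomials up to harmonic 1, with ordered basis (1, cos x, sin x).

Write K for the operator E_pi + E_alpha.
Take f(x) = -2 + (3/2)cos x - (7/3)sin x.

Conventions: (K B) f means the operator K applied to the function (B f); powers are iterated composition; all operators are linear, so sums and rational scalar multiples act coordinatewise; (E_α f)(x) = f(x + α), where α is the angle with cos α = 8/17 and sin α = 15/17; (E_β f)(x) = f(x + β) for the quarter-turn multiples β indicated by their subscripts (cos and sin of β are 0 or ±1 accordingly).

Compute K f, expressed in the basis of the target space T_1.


g(x) = -4 - (97/34)cos x - (3/34)sin x

E_pi f = -2 - (3/2)cos x + (7/3)sin x
E_alpha f = -2 - (23/17)cos x - (247/102)sin x
(E_pi + E_alpha) f = -4 - (97/34)cos x - (3/34)sin x


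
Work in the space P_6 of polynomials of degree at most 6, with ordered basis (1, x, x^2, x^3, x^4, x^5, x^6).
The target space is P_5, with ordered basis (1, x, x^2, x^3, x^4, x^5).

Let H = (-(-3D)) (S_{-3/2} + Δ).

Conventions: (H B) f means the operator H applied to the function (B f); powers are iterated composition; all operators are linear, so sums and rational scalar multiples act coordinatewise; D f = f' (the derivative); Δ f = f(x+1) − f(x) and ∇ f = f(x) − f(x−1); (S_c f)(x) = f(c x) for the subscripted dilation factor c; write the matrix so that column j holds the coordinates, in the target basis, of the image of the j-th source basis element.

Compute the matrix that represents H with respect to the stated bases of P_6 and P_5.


the matrix is [[0, -9/2, 6, 9, 12, 15, 18]; [0, 0, 27/2, 18, 36, 60, 90]; [0, 0, 0, -243/8, 36, 90, 180]; [0, 0, 0, 0, 243/4, 60, 180]; [0, 0, 0, 0, 0, -3645/32, 90]; [0, 0, 0, 0, 0, 0, 6561/32]] (rows listed top to bottom)

image of 1: 0
image of x: -9/2
image of x^2: (27/2)x + 6
image of x^3: -(243/8)x^2 + 18x + 9
image of x^4: (243/4)x^3 + 36x^2 + 36x + 12
image of x^5: -(3645/32)x^4 + 60x^3 + 90x^2 + 60x + 15
image of x^6: (6561/32)x^5 + 90x^4 + 180x^3 + 180x^2 + 90x + 18
each image's coordinates form column j of the matrix


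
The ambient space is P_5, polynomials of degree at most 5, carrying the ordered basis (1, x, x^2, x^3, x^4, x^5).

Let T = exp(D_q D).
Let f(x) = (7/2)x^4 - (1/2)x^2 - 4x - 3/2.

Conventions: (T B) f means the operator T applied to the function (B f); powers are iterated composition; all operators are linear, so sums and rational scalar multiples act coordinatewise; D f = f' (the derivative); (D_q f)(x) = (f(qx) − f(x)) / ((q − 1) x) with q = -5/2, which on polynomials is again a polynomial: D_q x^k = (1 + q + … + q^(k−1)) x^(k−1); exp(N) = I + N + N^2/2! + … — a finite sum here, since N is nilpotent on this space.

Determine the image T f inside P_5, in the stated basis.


order-1 term: (133/2)x^2 - 1
order-2 term: 133/2
the series for exp(D_q D) f terminates at order 2
exp(D_q D) f = (7/2)x^4 + 66x^2 - 4x + 64

the image equals g(x) = (7/2)x^4 + 66x^2 - 4x + 64


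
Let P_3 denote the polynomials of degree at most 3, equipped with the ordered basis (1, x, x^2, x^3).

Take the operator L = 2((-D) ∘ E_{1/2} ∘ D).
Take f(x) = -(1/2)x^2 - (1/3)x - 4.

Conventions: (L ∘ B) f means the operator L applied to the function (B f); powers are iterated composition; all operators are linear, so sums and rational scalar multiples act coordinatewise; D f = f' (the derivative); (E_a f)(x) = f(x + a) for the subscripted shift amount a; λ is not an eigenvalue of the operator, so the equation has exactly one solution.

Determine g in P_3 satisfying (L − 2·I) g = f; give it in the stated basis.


the result is g(x) = (1/4)x^2 + (1/6)x + 3/2

write g with unknown coordinates in the stated basis and equate coefficients in (L − 2·I) g = f
solving from the highest basis element down gives g = (1/4)x^2 + (1/6)x + 3/2
check: L g = -1
so L g − 2·g = -(1/2)x^2 - (1/3)x - 4 = f ✓
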